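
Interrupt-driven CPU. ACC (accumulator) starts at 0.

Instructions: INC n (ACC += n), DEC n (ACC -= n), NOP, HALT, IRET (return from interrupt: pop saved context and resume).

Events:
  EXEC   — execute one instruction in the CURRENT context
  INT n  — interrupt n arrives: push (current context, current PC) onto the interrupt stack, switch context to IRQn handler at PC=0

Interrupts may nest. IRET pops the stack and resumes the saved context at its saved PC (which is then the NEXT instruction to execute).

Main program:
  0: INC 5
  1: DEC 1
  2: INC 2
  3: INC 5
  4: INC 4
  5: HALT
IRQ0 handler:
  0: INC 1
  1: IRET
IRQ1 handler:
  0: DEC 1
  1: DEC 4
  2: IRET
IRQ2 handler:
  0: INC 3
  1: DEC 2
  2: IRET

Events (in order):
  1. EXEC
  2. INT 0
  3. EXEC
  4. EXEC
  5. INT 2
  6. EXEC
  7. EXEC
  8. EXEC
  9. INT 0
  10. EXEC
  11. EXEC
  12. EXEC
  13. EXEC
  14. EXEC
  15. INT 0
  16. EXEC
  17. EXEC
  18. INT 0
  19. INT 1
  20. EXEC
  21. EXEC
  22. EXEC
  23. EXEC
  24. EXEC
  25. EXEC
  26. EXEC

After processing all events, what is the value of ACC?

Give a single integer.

Event 1 (EXEC): [MAIN] PC=0: INC 5 -> ACC=5
Event 2 (INT 0): INT 0 arrives: push (MAIN, PC=1), enter IRQ0 at PC=0 (depth now 1)
Event 3 (EXEC): [IRQ0] PC=0: INC 1 -> ACC=6
Event 4 (EXEC): [IRQ0] PC=1: IRET -> resume MAIN at PC=1 (depth now 0)
Event 5 (INT 2): INT 2 arrives: push (MAIN, PC=1), enter IRQ2 at PC=0 (depth now 1)
Event 6 (EXEC): [IRQ2] PC=0: INC 3 -> ACC=9
Event 7 (EXEC): [IRQ2] PC=1: DEC 2 -> ACC=7
Event 8 (EXEC): [IRQ2] PC=2: IRET -> resume MAIN at PC=1 (depth now 0)
Event 9 (INT 0): INT 0 arrives: push (MAIN, PC=1), enter IRQ0 at PC=0 (depth now 1)
Event 10 (EXEC): [IRQ0] PC=0: INC 1 -> ACC=8
Event 11 (EXEC): [IRQ0] PC=1: IRET -> resume MAIN at PC=1 (depth now 0)
Event 12 (EXEC): [MAIN] PC=1: DEC 1 -> ACC=7
Event 13 (EXEC): [MAIN] PC=2: INC 2 -> ACC=9
Event 14 (EXEC): [MAIN] PC=3: INC 5 -> ACC=14
Event 15 (INT 0): INT 0 arrives: push (MAIN, PC=4), enter IRQ0 at PC=0 (depth now 1)
Event 16 (EXEC): [IRQ0] PC=0: INC 1 -> ACC=15
Event 17 (EXEC): [IRQ0] PC=1: IRET -> resume MAIN at PC=4 (depth now 0)
Event 18 (INT 0): INT 0 arrives: push (MAIN, PC=4), enter IRQ0 at PC=0 (depth now 1)
Event 19 (INT 1): INT 1 arrives: push (IRQ0, PC=0), enter IRQ1 at PC=0 (depth now 2)
Event 20 (EXEC): [IRQ1] PC=0: DEC 1 -> ACC=14
Event 21 (EXEC): [IRQ1] PC=1: DEC 4 -> ACC=10
Event 22 (EXEC): [IRQ1] PC=2: IRET -> resume IRQ0 at PC=0 (depth now 1)
Event 23 (EXEC): [IRQ0] PC=0: INC 1 -> ACC=11
Event 24 (EXEC): [IRQ0] PC=1: IRET -> resume MAIN at PC=4 (depth now 0)
Event 25 (EXEC): [MAIN] PC=4: INC 4 -> ACC=15
Event 26 (EXEC): [MAIN] PC=5: HALT

Answer: 15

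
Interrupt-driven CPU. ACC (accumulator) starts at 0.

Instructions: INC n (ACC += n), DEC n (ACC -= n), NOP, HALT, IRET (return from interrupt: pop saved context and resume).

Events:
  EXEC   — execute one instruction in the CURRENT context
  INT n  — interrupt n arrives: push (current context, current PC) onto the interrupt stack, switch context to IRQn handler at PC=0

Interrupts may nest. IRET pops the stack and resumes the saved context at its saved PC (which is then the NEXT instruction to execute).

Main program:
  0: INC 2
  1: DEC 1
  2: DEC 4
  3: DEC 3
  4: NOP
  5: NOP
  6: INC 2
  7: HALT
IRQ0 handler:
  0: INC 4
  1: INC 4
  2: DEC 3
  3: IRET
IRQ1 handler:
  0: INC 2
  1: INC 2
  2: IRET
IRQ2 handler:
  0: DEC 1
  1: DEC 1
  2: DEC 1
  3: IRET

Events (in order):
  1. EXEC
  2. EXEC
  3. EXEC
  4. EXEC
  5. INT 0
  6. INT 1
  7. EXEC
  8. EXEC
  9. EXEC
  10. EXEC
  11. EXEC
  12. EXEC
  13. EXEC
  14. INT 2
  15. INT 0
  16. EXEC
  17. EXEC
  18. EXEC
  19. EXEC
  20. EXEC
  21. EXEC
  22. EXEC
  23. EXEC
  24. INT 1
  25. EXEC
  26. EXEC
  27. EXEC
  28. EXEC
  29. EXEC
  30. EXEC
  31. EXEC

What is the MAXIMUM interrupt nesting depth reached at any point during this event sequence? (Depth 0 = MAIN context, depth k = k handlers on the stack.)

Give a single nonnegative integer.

Event 1 (EXEC): [MAIN] PC=0: INC 2 -> ACC=2 [depth=0]
Event 2 (EXEC): [MAIN] PC=1: DEC 1 -> ACC=1 [depth=0]
Event 3 (EXEC): [MAIN] PC=2: DEC 4 -> ACC=-3 [depth=0]
Event 4 (EXEC): [MAIN] PC=3: DEC 3 -> ACC=-6 [depth=0]
Event 5 (INT 0): INT 0 arrives: push (MAIN, PC=4), enter IRQ0 at PC=0 (depth now 1) [depth=1]
Event 6 (INT 1): INT 1 arrives: push (IRQ0, PC=0), enter IRQ1 at PC=0 (depth now 2) [depth=2]
Event 7 (EXEC): [IRQ1] PC=0: INC 2 -> ACC=-4 [depth=2]
Event 8 (EXEC): [IRQ1] PC=1: INC 2 -> ACC=-2 [depth=2]
Event 9 (EXEC): [IRQ1] PC=2: IRET -> resume IRQ0 at PC=0 (depth now 1) [depth=1]
Event 10 (EXEC): [IRQ0] PC=0: INC 4 -> ACC=2 [depth=1]
Event 11 (EXEC): [IRQ0] PC=1: INC 4 -> ACC=6 [depth=1]
Event 12 (EXEC): [IRQ0] PC=2: DEC 3 -> ACC=3 [depth=1]
Event 13 (EXEC): [IRQ0] PC=3: IRET -> resume MAIN at PC=4 (depth now 0) [depth=0]
Event 14 (INT 2): INT 2 arrives: push (MAIN, PC=4), enter IRQ2 at PC=0 (depth now 1) [depth=1]
Event 15 (INT 0): INT 0 arrives: push (IRQ2, PC=0), enter IRQ0 at PC=0 (depth now 2) [depth=2]
Event 16 (EXEC): [IRQ0] PC=0: INC 4 -> ACC=7 [depth=2]
Event 17 (EXEC): [IRQ0] PC=1: INC 4 -> ACC=11 [depth=2]
Event 18 (EXEC): [IRQ0] PC=2: DEC 3 -> ACC=8 [depth=2]
Event 19 (EXEC): [IRQ0] PC=3: IRET -> resume IRQ2 at PC=0 (depth now 1) [depth=1]
Event 20 (EXEC): [IRQ2] PC=0: DEC 1 -> ACC=7 [depth=1]
Event 21 (EXEC): [IRQ2] PC=1: DEC 1 -> ACC=6 [depth=1]
Event 22 (EXEC): [IRQ2] PC=2: DEC 1 -> ACC=5 [depth=1]
Event 23 (EXEC): [IRQ2] PC=3: IRET -> resume MAIN at PC=4 (depth now 0) [depth=0]
Event 24 (INT 1): INT 1 arrives: push (MAIN, PC=4), enter IRQ1 at PC=0 (depth now 1) [depth=1]
Event 25 (EXEC): [IRQ1] PC=0: INC 2 -> ACC=7 [depth=1]
Event 26 (EXEC): [IRQ1] PC=1: INC 2 -> ACC=9 [depth=1]
Event 27 (EXEC): [IRQ1] PC=2: IRET -> resume MAIN at PC=4 (depth now 0) [depth=0]
Event 28 (EXEC): [MAIN] PC=4: NOP [depth=0]
Event 29 (EXEC): [MAIN] PC=5: NOP [depth=0]
Event 30 (EXEC): [MAIN] PC=6: INC 2 -> ACC=11 [depth=0]
Event 31 (EXEC): [MAIN] PC=7: HALT [depth=0]
Max depth observed: 2

Answer: 2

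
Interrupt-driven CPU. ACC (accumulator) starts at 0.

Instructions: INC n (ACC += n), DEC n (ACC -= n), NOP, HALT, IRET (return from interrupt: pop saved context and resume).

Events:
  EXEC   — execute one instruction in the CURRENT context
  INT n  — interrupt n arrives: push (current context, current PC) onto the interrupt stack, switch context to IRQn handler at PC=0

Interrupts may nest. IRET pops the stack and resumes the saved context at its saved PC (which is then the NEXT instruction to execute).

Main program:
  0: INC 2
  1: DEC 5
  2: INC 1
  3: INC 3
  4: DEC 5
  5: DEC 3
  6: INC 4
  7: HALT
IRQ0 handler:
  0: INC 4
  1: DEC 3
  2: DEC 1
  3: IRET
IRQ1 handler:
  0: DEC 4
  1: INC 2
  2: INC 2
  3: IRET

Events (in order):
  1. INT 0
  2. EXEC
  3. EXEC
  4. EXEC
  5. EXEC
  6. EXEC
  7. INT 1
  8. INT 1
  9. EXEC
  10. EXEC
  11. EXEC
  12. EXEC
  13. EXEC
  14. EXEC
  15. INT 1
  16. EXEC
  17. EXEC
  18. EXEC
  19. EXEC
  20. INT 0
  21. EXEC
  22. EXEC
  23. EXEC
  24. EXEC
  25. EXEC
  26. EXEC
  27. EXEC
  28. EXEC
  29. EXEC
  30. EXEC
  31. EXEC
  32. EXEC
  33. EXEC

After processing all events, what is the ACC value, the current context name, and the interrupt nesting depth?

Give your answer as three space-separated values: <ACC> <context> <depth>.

Answer: -3 MAIN 0

Derivation:
Event 1 (INT 0): INT 0 arrives: push (MAIN, PC=0), enter IRQ0 at PC=0 (depth now 1)
Event 2 (EXEC): [IRQ0] PC=0: INC 4 -> ACC=4
Event 3 (EXEC): [IRQ0] PC=1: DEC 3 -> ACC=1
Event 4 (EXEC): [IRQ0] PC=2: DEC 1 -> ACC=0
Event 5 (EXEC): [IRQ0] PC=3: IRET -> resume MAIN at PC=0 (depth now 0)
Event 6 (EXEC): [MAIN] PC=0: INC 2 -> ACC=2
Event 7 (INT 1): INT 1 arrives: push (MAIN, PC=1), enter IRQ1 at PC=0 (depth now 1)
Event 8 (INT 1): INT 1 arrives: push (IRQ1, PC=0), enter IRQ1 at PC=0 (depth now 2)
Event 9 (EXEC): [IRQ1] PC=0: DEC 4 -> ACC=-2
Event 10 (EXEC): [IRQ1] PC=1: INC 2 -> ACC=0
Event 11 (EXEC): [IRQ1] PC=2: INC 2 -> ACC=2
Event 12 (EXEC): [IRQ1] PC=3: IRET -> resume IRQ1 at PC=0 (depth now 1)
Event 13 (EXEC): [IRQ1] PC=0: DEC 4 -> ACC=-2
Event 14 (EXEC): [IRQ1] PC=1: INC 2 -> ACC=0
Event 15 (INT 1): INT 1 arrives: push (IRQ1, PC=2), enter IRQ1 at PC=0 (depth now 2)
Event 16 (EXEC): [IRQ1] PC=0: DEC 4 -> ACC=-4
Event 17 (EXEC): [IRQ1] PC=1: INC 2 -> ACC=-2
Event 18 (EXEC): [IRQ1] PC=2: INC 2 -> ACC=0
Event 19 (EXEC): [IRQ1] PC=3: IRET -> resume IRQ1 at PC=2 (depth now 1)
Event 20 (INT 0): INT 0 arrives: push (IRQ1, PC=2), enter IRQ0 at PC=0 (depth now 2)
Event 21 (EXEC): [IRQ0] PC=0: INC 4 -> ACC=4
Event 22 (EXEC): [IRQ0] PC=1: DEC 3 -> ACC=1
Event 23 (EXEC): [IRQ0] PC=2: DEC 1 -> ACC=0
Event 24 (EXEC): [IRQ0] PC=3: IRET -> resume IRQ1 at PC=2 (depth now 1)
Event 25 (EXEC): [IRQ1] PC=2: INC 2 -> ACC=2
Event 26 (EXEC): [IRQ1] PC=3: IRET -> resume MAIN at PC=1 (depth now 0)
Event 27 (EXEC): [MAIN] PC=1: DEC 5 -> ACC=-3
Event 28 (EXEC): [MAIN] PC=2: INC 1 -> ACC=-2
Event 29 (EXEC): [MAIN] PC=3: INC 3 -> ACC=1
Event 30 (EXEC): [MAIN] PC=4: DEC 5 -> ACC=-4
Event 31 (EXEC): [MAIN] PC=5: DEC 3 -> ACC=-7
Event 32 (EXEC): [MAIN] PC=6: INC 4 -> ACC=-3
Event 33 (EXEC): [MAIN] PC=7: HALT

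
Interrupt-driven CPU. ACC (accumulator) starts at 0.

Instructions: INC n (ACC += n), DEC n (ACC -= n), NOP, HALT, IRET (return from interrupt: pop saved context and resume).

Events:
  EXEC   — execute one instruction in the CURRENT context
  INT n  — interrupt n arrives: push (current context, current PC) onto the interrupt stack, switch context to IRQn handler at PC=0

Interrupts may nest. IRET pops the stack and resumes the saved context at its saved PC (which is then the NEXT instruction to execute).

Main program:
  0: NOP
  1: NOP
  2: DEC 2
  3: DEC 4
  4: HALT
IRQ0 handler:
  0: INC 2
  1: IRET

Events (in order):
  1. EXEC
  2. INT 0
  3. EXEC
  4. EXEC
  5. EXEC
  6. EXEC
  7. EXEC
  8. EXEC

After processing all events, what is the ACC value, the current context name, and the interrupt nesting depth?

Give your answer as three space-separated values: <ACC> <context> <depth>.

Event 1 (EXEC): [MAIN] PC=0: NOP
Event 2 (INT 0): INT 0 arrives: push (MAIN, PC=1), enter IRQ0 at PC=0 (depth now 1)
Event 3 (EXEC): [IRQ0] PC=0: INC 2 -> ACC=2
Event 4 (EXEC): [IRQ0] PC=1: IRET -> resume MAIN at PC=1 (depth now 0)
Event 5 (EXEC): [MAIN] PC=1: NOP
Event 6 (EXEC): [MAIN] PC=2: DEC 2 -> ACC=0
Event 7 (EXEC): [MAIN] PC=3: DEC 4 -> ACC=-4
Event 8 (EXEC): [MAIN] PC=4: HALT

Answer: -4 MAIN 0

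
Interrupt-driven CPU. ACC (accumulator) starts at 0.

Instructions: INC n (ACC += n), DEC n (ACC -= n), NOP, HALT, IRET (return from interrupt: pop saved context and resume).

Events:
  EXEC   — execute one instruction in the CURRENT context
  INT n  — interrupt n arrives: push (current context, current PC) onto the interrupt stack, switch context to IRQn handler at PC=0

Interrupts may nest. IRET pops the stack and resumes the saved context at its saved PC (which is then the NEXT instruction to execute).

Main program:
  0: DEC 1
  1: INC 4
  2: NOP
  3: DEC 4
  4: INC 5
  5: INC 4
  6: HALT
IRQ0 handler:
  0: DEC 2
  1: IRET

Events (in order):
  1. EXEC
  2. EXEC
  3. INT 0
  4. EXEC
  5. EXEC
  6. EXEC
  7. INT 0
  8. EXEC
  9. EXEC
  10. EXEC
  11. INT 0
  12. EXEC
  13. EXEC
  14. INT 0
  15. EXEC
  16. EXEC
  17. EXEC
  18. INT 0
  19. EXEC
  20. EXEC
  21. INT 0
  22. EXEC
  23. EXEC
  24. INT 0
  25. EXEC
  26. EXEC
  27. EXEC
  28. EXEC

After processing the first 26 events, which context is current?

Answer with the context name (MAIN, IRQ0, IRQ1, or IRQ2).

Event 1 (EXEC): [MAIN] PC=0: DEC 1 -> ACC=-1
Event 2 (EXEC): [MAIN] PC=1: INC 4 -> ACC=3
Event 3 (INT 0): INT 0 arrives: push (MAIN, PC=2), enter IRQ0 at PC=0 (depth now 1)
Event 4 (EXEC): [IRQ0] PC=0: DEC 2 -> ACC=1
Event 5 (EXEC): [IRQ0] PC=1: IRET -> resume MAIN at PC=2 (depth now 0)
Event 6 (EXEC): [MAIN] PC=2: NOP
Event 7 (INT 0): INT 0 arrives: push (MAIN, PC=3), enter IRQ0 at PC=0 (depth now 1)
Event 8 (EXEC): [IRQ0] PC=0: DEC 2 -> ACC=-1
Event 9 (EXEC): [IRQ0] PC=1: IRET -> resume MAIN at PC=3 (depth now 0)
Event 10 (EXEC): [MAIN] PC=3: DEC 4 -> ACC=-5
Event 11 (INT 0): INT 0 arrives: push (MAIN, PC=4), enter IRQ0 at PC=0 (depth now 1)
Event 12 (EXEC): [IRQ0] PC=0: DEC 2 -> ACC=-7
Event 13 (EXEC): [IRQ0] PC=1: IRET -> resume MAIN at PC=4 (depth now 0)
Event 14 (INT 0): INT 0 arrives: push (MAIN, PC=4), enter IRQ0 at PC=0 (depth now 1)
Event 15 (EXEC): [IRQ0] PC=0: DEC 2 -> ACC=-9
Event 16 (EXEC): [IRQ0] PC=1: IRET -> resume MAIN at PC=4 (depth now 0)
Event 17 (EXEC): [MAIN] PC=4: INC 5 -> ACC=-4
Event 18 (INT 0): INT 0 arrives: push (MAIN, PC=5), enter IRQ0 at PC=0 (depth now 1)
Event 19 (EXEC): [IRQ0] PC=0: DEC 2 -> ACC=-6
Event 20 (EXEC): [IRQ0] PC=1: IRET -> resume MAIN at PC=5 (depth now 0)
Event 21 (INT 0): INT 0 arrives: push (MAIN, PC=5), enter IRQ0 at PC=0 (depth now 1)
Event 22 (EXEC): [IRQ0] PC=0: DEC 2 -> ACC=-8
Event 23 (EXEC): [IRQ0] PC=1: IRET -> resume MAIN at PC=5 (depth now 0)
Event 24 (INT 0): INT 0 arrives: push (MAIN, PC=5), enter IRQ0 at PC=0 (depth now 1)
Event 25 (EXEC): [IRQ0] PC=0: DEC 2 -> ACC=-10
Event 26 (EXEC): [IRQ0] PC=1: IRET -> resume MAIN at PC=5 (depth now 0)

Answer: MAIN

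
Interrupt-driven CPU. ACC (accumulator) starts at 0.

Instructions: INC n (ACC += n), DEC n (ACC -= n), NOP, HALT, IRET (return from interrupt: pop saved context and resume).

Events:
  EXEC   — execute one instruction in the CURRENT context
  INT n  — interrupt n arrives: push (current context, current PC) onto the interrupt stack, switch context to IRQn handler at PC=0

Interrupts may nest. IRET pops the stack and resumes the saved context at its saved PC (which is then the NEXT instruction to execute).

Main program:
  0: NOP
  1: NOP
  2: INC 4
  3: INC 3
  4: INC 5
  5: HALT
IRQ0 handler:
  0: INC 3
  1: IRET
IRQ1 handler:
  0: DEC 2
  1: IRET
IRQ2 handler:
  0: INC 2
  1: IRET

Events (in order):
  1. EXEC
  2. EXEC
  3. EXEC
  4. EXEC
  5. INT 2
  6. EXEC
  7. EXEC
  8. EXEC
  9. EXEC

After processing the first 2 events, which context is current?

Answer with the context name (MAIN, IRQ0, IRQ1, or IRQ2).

Event 1 (EXEC): [MAIN] PC=0: NOP
Event 2 (EXEC): [MAIN] PC=1: NOP

Answer: MAIN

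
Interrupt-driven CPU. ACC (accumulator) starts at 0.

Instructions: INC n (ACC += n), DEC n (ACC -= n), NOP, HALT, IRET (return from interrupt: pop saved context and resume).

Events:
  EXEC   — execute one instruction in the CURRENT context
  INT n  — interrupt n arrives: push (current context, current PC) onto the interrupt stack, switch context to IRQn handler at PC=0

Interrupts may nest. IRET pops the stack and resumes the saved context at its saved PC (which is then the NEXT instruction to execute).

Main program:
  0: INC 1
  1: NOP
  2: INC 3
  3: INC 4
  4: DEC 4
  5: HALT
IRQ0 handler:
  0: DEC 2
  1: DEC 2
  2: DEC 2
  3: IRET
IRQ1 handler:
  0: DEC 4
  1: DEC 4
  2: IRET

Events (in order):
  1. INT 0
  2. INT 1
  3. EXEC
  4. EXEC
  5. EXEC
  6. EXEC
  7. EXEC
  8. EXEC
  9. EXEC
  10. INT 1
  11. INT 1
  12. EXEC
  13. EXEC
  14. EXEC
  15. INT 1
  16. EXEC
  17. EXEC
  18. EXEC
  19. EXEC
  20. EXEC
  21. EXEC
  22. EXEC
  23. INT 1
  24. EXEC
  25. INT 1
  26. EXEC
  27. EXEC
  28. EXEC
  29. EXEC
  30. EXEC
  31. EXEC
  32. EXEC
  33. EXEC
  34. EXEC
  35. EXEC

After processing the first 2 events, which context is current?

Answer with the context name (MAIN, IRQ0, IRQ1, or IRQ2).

Event 1 (INT 0): INT 0 arrives: push (MAIN, PC=0), enter IRQ0 at PC=0 (depth now 1)
Event 2 (INT 1): INT 1 arrives: push (IRQ0, PC=0), enter IRQ1 at PC=0 (depth now 2)

Answer: IRQ1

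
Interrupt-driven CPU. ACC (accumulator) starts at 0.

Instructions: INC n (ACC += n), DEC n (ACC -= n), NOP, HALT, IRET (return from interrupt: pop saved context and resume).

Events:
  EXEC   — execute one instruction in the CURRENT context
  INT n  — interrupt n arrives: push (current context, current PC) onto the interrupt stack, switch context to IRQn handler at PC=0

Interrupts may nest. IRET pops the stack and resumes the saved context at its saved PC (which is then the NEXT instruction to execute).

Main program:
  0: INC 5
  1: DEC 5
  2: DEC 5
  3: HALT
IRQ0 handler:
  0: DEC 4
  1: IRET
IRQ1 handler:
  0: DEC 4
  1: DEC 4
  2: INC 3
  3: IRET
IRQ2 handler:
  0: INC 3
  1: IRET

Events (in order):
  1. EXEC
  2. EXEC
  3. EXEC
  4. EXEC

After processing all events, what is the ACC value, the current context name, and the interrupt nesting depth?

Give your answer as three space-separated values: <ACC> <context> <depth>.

Event 1 (EXEC): [MAIN] PC=0: INC 5 -> ACC=5
Event 2 (EXEC): [MAIN] PC=1: DEC 5 -> ACC=0
Event 3 (EXEC): [MAIN] PC=2: DEC 5 -> ACC=-5
Event 4 (EXEC): [MAIN] PC=3: HALT

Answer: -5 MAIN 0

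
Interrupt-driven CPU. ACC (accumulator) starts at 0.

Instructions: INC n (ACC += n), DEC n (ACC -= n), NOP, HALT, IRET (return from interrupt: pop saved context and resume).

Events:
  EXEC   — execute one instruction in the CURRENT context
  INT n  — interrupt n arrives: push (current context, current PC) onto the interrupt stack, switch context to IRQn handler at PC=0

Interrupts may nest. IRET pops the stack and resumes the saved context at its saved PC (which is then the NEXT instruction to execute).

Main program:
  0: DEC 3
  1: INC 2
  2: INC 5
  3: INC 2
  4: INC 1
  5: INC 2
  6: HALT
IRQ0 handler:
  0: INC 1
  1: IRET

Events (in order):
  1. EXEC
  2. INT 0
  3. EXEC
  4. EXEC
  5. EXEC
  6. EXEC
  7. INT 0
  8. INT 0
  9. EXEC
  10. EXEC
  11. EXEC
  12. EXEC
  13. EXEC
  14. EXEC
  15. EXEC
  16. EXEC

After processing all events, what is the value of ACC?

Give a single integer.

Answer: 12

Derivation:
Event 1 (EXEC): [MAIN] PC=0: DEC 3 -> ACC=-3
Event 2 (INT 0): INT 0 arrives: push (MAIN, PC=1), enter IRQ0 at PC=0 (depth now 1)
Event 3 (EXEC): [IRQ0] PC=0: INC 1 -> ACC=-2
Event 4 (EXEC): [IRQ0] PC=1: IRET -> resume MAIN at PC=1 (depth now 0)
Event 5 (EXEC): [MAIN] PC=1: INC 2 -> ACC=0
Event 6 (EXEC): [MAIN] PC=2: INC 5 -> ACC=5
Event 7 (INT 0): INT 0 arrives: push (MAIN, PC=3), enter IRQ0 at PC=0 (depth now 1)
Event 8 (INT 0): INT 0 arrives: push (IRQ0, PC=0), enter IRQ0 at PC=0 (depth now 2)
Event 9 (EXEC): [IRQ0] PC=0: INC 1 -> ACC=6
Event 10 (EXEC): [IRQ0] PC=1: IRET -> resume IRQ0 at PC=0 (depth now 1)
Event 11 (EXEC): [IRQ0] PC=0: INC 1 -> ACC=7
Event 12 (EXEC): [IRQ0] PC=1: IRET -> resume MAIN at PC=3 (depth now 0)
Event 13 (EXEC): [MAIN] PC=3: INC 2 -> ACC=9
Event 14 (EXEC): [MAIN] PC=4: INC 1 -> ACC=10
Event 15 (EXEC): [MAIN] PC=5: INC 2 -> ACC=12
Event 16 (EXEC): [MAIN] PC=6: HALT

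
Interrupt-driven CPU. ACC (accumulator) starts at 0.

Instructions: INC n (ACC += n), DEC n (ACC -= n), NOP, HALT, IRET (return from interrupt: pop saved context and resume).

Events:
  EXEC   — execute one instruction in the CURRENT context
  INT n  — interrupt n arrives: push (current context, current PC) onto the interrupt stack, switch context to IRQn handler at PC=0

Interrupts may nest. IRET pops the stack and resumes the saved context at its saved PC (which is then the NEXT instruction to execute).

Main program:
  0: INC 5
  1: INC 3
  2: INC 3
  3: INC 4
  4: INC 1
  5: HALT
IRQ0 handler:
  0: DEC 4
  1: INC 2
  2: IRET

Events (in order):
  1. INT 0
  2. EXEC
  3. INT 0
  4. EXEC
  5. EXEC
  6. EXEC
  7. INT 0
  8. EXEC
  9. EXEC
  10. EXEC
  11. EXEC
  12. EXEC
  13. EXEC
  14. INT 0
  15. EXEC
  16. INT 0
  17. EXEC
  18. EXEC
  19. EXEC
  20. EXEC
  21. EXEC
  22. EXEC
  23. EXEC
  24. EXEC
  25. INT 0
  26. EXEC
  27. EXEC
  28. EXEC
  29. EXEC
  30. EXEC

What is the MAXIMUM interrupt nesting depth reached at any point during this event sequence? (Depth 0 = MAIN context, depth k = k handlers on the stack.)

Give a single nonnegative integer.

Answer: 2

Derivation:
Event 1 (INT 0): INT 0 arrives: push (MAIN, PC=0), enter IRQ0 at PC=0 (depth now 1) [depth=1]
Event 2 (EXEC): [IRQ0] PC=0: DEC 4 -> ACC=-4 [depth=1]
Event 3 (INT 0): INT 0 arrives: push (IRQ0, PC=1), enter IRQ0 at PC=0 (depth now 2) [depth=2]
Event 4 (EXEC): [IRQ0] PC=0: DEC 4 -> ACC=-8 [depth=2]
Event 5 (EXEC): [IRQ0] PC=1: INC 2 -> ACC=-6 [depth=2]
Event 6 (EXEC): [IRQ0] PC=2: IRET -> resume IRQ0 at PC=1 (depth now 1) [depth=1]
Event 7 (INT 0): INT 0 arrives: push (IRQ0, PC=1), enter IRQ0 at PC=0 (depth now 2) [depth=2]
Event 8 (EXEC): [IRQ0] PC=0: DEC 4 -> ACC=-10 [depth=2]
Event 9 (EXEC): [IRQ0] PC=1: INC 2 -> ACC=-8 [depth=2]
Event 10 (EXEC): [IRQ0] PC=2: IRET -> resume IRQ0 at PC=1 (depth now 1) [depth=1]
Event 11 (EXEC): [IRQ0] PC=1: INC 2 -> ACC=-6 [depth=1]
Event 12 (EXEC): [IRQ0] PC=2: IRET -> resume MAIN at PC=0 (depth now 0) [depth=0]
Event 13 (EXEC): [MAIN] PC=0: INC 5 -> ACC=-1 [depth=0]
Event 14 (INT 0): INT 0 arrives: push (MAIN, PC=1), enter IRQ0 at PC=0 (depth now 1) [depth=1]
Event 15 (EXEC): [IRQ0] PC=0: DEC 4 -> ACC=-5 [depth=1]
Event 16 (INT 0): INT 0 arrives: push (IRQ0, PC=1), enter IRQ0 at PC=0 (depth now 2) [depth=2]
Event 17 (EXEC): [IRQ0] PC=0: DEC 4 -> ACC=-9 [depth=2]
Event 18 (EXEC): [IRQ0] PC=1: INC 2 -> ACC=-7 [depth=2]
Event 19 (EXEC): [IRQ0] PC=2: IRET -> resume IRQ0 at PC=1 (depth now 1) [depth=1]
Event 20 (EXEC): [IRQ0] PC=1: INC 2 -> ACC=-5 [depth=1]
Event 21 (EXEC): [IRQ0] PC=2: IRET -> resume MAIN at PC=1 (depth now 0) [depth=0]
Event 22 (EXEC): [MAIN] PC=1: INC 3 -> ACC=-2 [depth=0]
Event 23 (EXEC): [MAIN] PC=2: INC 3 -> ACC=1 [depth=0]
Event 24 (EXEC): [MAIN] PC=3: INC 4 -> ACC=5 [depth=0]
Event 25 (INT 0): INT 0 arrives: push (MAIN, PC=4), enter IRQ0 at PC=0 (depth now 1) [depth=1]
Event 26 (EXEC): [IRQ0] PC=0: DEC 4 -> ACC=1 [depth=1]
Event 27 (EXEC): [IRQ0] PC=1: INC 2 -> ACC=3 [depth=1]
Event 28 (EXEC): [IRQ0] PC=2: IRET -> resume MAIN at PC=4 (depth now 0) [depth=0]
Event 29 (EXEC): [MAIN] PC=4: INC 1 -> ACC=4 [depth=0]
Event 30 (EXEC): [MAIN] PC=5: HALT [depth=0]
Max depth observed: 2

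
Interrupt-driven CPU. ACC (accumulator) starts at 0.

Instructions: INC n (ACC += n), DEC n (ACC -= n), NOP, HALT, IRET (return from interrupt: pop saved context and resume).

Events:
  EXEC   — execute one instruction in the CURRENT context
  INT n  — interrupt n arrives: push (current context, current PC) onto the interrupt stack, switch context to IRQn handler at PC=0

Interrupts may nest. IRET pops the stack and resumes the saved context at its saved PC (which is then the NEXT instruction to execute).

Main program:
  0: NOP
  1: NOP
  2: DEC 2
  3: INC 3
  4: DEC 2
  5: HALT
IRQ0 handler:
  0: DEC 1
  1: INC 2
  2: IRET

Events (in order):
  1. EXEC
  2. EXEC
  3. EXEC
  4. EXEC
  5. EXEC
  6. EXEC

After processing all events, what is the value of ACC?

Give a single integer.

Answer: -1

Derivation:
Event 1 (EXEC): [MAIN] PC=0: NOP
Event 2 (EXEC): [MAIN] PC=1: NOP
Event 3 (EXEC): [MAIN] PC=2: DEC 2 -> ACC=-2
Event 4 (EXEC): [MAIN] PC=3: INC 3 -> ACC=1
Event 5 (EXEC): [MAIN] PC=4: DEC 2 -> ACC=-1
Event 6 (EXEC): [MAIN] PC=5: HALT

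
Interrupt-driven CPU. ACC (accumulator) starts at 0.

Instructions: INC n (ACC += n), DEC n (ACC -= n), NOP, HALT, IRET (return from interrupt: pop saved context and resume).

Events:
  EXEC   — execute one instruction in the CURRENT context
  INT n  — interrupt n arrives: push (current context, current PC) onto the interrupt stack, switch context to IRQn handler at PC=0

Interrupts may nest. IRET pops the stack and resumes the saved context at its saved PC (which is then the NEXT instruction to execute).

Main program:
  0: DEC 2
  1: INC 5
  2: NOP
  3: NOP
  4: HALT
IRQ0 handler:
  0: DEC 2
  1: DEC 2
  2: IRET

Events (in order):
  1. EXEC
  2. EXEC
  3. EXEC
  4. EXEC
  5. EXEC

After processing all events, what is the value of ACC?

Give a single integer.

Event 1 (EXEC): [MAIN] PC=0: DEC 2 -> ACC=-2
Event 2 (EXEC): [MAIN] PC=1: INC 5 -> ACC=3
Event 3 (EXEC): [MAIN] PC=2: NOP
Event 4 (EXEC): [MAIN] PC=3: NOP
Event 5 (EXEC): [MAIN] PC=4: HALT

Answer: 3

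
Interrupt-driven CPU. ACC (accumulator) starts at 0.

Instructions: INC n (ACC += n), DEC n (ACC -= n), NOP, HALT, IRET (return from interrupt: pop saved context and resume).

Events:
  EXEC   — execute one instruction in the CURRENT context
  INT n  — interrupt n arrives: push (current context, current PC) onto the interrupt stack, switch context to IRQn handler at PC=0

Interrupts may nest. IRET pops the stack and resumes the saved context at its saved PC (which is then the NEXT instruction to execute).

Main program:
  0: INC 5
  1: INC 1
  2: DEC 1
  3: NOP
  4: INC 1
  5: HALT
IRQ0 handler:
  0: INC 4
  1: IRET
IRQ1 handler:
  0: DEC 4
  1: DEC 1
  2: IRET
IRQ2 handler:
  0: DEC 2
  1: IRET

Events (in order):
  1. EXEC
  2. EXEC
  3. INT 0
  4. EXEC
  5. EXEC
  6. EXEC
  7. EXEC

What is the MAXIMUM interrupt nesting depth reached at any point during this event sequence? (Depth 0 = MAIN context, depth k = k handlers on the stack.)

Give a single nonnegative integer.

Event 1 (EXEC): [MAIN] PC=0: INC 5 -> ACC=5 [depth=0]
Event 2 (EXEC): [MAIN] PC=1: INC 1 -> ACC=6 [depth=0]
Event 3 (INT 0): INT 0 arrives: push (MAIN, PC=2), enter IRQ0 at PC=0 (depth now 1) [depth=1]
Event 4 (EXEC): [IRQ0] PC=0: INC 4 -> ACC=10 [depth=1]
Event 5 (EXEC): [IRQ0] PC=1: IRET -> resume MAIN at PC=2 (depth now 0) [depth=0]
Event 6 (EXEC): [MAIN] PC=2: DEC 1 -> ACC=9 [depth=0]
Event 7 (EXEC): [MAIN] PC=3: NOP [depth=0]
Max depth observed: 1

Answer: 1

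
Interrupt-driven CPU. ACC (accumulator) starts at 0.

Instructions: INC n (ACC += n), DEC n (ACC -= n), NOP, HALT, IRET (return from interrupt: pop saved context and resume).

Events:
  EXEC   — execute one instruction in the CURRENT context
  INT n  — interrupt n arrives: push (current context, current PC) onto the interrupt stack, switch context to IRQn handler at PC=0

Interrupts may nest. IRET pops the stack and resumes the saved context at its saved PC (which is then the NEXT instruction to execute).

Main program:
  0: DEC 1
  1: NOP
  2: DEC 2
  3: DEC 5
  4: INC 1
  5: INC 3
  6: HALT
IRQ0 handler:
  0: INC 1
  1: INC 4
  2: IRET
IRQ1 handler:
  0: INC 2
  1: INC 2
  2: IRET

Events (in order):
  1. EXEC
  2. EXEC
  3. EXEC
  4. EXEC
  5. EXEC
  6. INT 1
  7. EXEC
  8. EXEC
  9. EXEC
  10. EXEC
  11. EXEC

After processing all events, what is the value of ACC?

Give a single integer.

Answer: 0

Derivation:
Event 1 (EXEC): [MAIN] PC=0: DEC 1 -> ACC=-1
Event 2 (EXEC): [MAIN] PC=1: NOP
Event 3 (EXEC): [MAIN] PC=2: DEC 2 -> ACC=-3
Event 4 (EXEC): [MAIN] PC=3: DEC 5 -> ACC=-8
Event 5 (EXEC): [MAIN] PC=4: INC 1 -> ACC=-7
Event 6 (INT 1): INT 1 arrives: push (MAIN, PC=5), enter IRQ1 at PC=0 (depth now 1)
Event 7 (EXEC): [IRQ1] PC=0: INC 2 -> ACC=-5
Event 8 (EXEC): [IRQ1] PC=1: INC 2 -> ACC=-3
Event 9 (EXEC): [IRQ1] PC=2: IRET -> resume MAIN at PC=5 (depth now 0)
Event 10 (EXEC): [MAIN] PC=5: INC 3 -> ACC=0
Event 11 (EXEC): [MAIN] PC=6: HALT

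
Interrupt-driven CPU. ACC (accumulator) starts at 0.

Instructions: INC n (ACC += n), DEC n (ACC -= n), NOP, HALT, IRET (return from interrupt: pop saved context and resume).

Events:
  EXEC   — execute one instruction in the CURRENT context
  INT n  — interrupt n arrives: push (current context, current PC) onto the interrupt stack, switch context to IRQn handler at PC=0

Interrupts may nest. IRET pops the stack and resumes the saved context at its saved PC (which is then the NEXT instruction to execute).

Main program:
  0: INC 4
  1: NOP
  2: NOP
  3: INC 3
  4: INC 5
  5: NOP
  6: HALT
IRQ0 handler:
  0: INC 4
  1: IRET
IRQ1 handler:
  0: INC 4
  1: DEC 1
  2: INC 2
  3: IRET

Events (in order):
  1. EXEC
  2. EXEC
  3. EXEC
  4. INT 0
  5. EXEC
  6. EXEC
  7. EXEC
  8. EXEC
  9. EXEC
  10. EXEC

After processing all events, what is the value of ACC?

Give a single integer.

Answer: 16

Derivation:
Event 1 (EXEC): [MAIN] PC=0: INC 4 -> ACC=4
Event 2 (EXEC): [MAIN] PC=1: NOP
Event 3 (EXEC): [MAIN] PC=2: NOP
Event 4 (INT 0): INT 0 arrives: push (MAIN, PC=3), enter IRQ0 at PC=0 (depth now 1)
Event 5 (EXEC): [IRQ0] PC=0: INC 4 -> ACC=8
Event 6 (EXEC): [IRQ0] PC=1: IRET -> resume MAIN at PC=3 (depth now 0)
Event 7 (EXEC): [MAIN] PC=3: INC 3 -> ACC=11
Event 8 (EXEC): [MAIN] PC=4: INC 5 -> ACC=16
Event 9 (EXEC): [MAIN] PC=5: NOP
Event 10 (EXEC): [MAIN] PC=6: HALT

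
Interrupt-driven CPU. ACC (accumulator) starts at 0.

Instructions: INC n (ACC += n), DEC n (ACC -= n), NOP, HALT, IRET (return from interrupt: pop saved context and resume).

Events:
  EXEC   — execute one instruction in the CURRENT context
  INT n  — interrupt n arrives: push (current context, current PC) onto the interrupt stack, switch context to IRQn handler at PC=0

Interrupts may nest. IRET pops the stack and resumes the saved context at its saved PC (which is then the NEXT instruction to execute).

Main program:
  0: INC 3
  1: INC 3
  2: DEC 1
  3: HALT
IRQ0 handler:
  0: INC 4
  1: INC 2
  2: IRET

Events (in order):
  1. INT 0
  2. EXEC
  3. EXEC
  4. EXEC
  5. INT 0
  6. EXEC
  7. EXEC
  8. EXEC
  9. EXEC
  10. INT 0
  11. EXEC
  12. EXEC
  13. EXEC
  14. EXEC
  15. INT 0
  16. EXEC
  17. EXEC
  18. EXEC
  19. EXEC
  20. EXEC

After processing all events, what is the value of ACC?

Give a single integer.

Answer: 29

Derivation:
Event 1 (INT 0): INT 0 arrives: push (MAIN, PC=0), enter IRQ0 at PC=0 (depth now 1)
Event 2 (EXEC): [IRQ0] PC=0: INC 4 -> ACC=4
Event 3 (EXEC): [IRQ0] PC=1: INC 2 -> ACC=6
Event 4 (EXEC): [IRQ0] PC=2: IRET -> resume MAIN at PC=0 (depth now 0)
Event 5 (INT 0): INT 0 arrives: push (MAIN, PC=0), enter IRQ0 at PC=0 (depth now 1)
Event 6 (EXEC): [IRQ0] PC=0: INC 4 -> ACC=10
Event 7 (EXEC): [IRQ0] PC=1: INC 2 -> ACC=12
Event 8 (EXEC): [IRQ0] PC=2: IRET -> resume MAIN at PC=0 (depth now 0)
Event 9 (EXEC): [MAIN] PC=0: INC 3 -> ACC=15
Event 10 (INT 0): INT 0 arrives: push (MAIN, PC=1), enter IRQ0 at PC=0 (depth now 1)
Event 11 (EXEC): [IRQ0] PC=0: INC 4 -> ACC=19
Event 12 (EXEC): [IRQ0] PC=1: INC 2 -> ACC=21
Event 13 (EXEC): [IRQ0] PC=2: IRET -> resume MAIN at PC=1 (depth now 0)
Event 14 (EXEC): [MAIN] PC=1: INC 3 -> ACC=24
Event 15 (INT 0): INT 0 arrives: push (MAIN, PC=2), enter IRQ0 at PC=0 (depth now 1)
Event 16 (EXEC): [IRQ0] PC=0: INC 4 -> ACC=28
Event 17 (EXEC): [IRQ0] PC=1: INC 2 -> ACC=30
Event 18 (EXEC): [IRQ0] PC=2: IRET -> resume MAIN at PC=2 (depth now 0)
Event 19 (EXEC): [MAIN] PC=2: DEC 1 -> ACC=29
Event 20 (EXEC): [MAIN] PC=3: HALT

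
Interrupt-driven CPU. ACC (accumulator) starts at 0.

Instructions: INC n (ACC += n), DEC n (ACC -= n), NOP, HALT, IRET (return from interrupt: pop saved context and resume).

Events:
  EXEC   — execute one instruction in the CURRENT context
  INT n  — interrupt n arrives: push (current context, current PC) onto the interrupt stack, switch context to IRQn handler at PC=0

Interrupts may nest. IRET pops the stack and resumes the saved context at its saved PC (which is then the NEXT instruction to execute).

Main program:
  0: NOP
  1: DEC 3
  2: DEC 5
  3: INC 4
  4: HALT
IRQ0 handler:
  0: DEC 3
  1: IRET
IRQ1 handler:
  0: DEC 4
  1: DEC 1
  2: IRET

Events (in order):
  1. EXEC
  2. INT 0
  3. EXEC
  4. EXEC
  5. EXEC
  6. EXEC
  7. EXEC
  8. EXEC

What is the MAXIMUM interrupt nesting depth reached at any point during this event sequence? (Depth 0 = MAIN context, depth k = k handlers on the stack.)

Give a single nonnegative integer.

Event 1 (EXEC): [MAIN] PC=0: NOP [depth=0]
Event 2 (INT 0): INT 0 arrives: push (MAIN, PC=1), enter IRQ0 at PC=0 (depth now 1) [depth=1]
Event 3 (EXEC): [IRQ0] PC=0: DEC 3 -> ACC=-3 [depth=1]
Event 4 (EXEC): [IRQ0] PC=1: IRET -> resume MAIN at PC=1 (depth now 0) [depth=0]
Event 5 (EXEC): [MAIN] PC=1: DEC 3 -> ACC=-6 [depth=0]
Event 6 (EXEC): [MAIN] PC=2: DEC 5 -> ACC=-11 [depth=0]
Event 7 (EXEC): [MAIN] PC=3: INC 4 -> ACC=-7 [depth=0]
Event 8 (EXEC): [MAIN] PC=4: HALT [depth=0]
Max depth observed: 1

Answer: 1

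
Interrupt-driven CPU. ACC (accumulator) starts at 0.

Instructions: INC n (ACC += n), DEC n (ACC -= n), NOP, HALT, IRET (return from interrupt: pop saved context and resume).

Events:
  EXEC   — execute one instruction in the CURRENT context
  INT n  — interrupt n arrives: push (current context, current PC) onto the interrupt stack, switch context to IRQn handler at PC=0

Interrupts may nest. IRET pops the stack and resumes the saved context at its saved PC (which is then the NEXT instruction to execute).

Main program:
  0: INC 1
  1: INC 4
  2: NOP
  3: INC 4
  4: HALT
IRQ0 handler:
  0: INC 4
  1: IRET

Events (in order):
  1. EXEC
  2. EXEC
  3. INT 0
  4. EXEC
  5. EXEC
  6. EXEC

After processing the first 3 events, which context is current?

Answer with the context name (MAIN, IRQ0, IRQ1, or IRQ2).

Answer: IRQ0

Derivation:
Event 1 (EXEC): [MAIN] PC=0: INC 1 -> ACC=1
Event 2 (EXEC): [MAIN] PC=1: INC 4 -> ACC=5
Event 3 (INT 0): INT 0 arrives: push (MAIN, PC=2), enter IRQ0 at PC=0 (depth now 1)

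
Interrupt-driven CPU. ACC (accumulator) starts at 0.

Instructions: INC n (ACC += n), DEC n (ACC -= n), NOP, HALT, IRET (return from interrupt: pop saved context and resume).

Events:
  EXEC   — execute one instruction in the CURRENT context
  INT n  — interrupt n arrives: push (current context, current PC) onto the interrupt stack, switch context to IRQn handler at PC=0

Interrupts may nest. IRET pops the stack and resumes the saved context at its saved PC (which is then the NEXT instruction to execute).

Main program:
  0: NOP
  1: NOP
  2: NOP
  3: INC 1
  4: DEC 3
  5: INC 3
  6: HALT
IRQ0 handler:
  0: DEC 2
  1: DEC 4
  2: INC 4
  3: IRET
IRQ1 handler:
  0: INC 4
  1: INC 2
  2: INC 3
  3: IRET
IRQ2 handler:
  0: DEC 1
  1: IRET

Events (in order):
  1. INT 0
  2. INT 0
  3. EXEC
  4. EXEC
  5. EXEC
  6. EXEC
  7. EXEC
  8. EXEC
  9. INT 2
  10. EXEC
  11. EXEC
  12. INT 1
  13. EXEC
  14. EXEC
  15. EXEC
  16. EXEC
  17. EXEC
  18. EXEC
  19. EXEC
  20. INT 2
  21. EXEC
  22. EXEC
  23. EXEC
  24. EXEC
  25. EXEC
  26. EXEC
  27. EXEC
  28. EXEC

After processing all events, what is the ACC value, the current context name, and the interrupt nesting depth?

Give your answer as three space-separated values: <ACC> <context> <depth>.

Answer: 4 MAIN 0

Derivation:
Event 1 (INT 0): INT 0 arrives: push (MAIN, PC=0), enter IRQ0 at PC=0 (depth now 1)
Event 2 (INT 0): INT 0 arrives: push (IRQ0, PC=0), enter IRQ0 at PC=0 (depth now 2)
Event 3 (EXEC): [IRQ0] PC=0: DEC 2 -> ACC=-2
Event 4 (EXEC): [IRQ0] PC=1: DEC 4 -> ACC=-6
Event 5 (EXEC): [IRQ0] PC=2: INC 4 -> ACC=-2
Event 6 (EXEC): [IRQ0] PC=3: IRET -> resume IRQ0 at PC=0 (depth now 1)
Event 7 (EXEC): [IRQ0] PC=0: DEC 2 -> ACC=-4
Event 8 (EXEC): [IRQ0] PC=1: DEC 4 -> ACC=-8
Event 9 (INT 2): INT 2 arrives: push (IRQ0, PC=2), enter IRQ2 at PC=0 (depth now 2)
Event 10 (EXEC): [IRQ2] PC=0: DEC 1 -> ACC=-9
Event 11 (EXEC): [IRQ2] PC=1: IRET -> resume IRQ0 at PC=2 (depth now 1)
Event 12 (INT 1): INT 1 arrives: push (IRQ0, PC=2), enter IRQ1 at PC=0 (depth now 2)
Event 13 (EXEC): [IRQ1] PC=0: INC 4 -> ACC=-5
Event 14 (EXEC): [IRQ1] PC=1: INC 2 -> ACC=-3
Event 15 (EXEC): [IRQ1] PC=2: INC 3 -> ACC=0
Event 16 (EXEC): [IRQ1] PC=3: IRET -> resume IRQ0 at PC=2 (depth now 1)
Event 17 (EXEC): [IRQ0] PC=2: INC 4 -> ACC=4
Event 18 (EXEC): [IRQ0] PC=3: IRET -> resume MAIN at PC=0 (depth now 0)
Event 19 (EXEC): [MAIN] PC=0: NOP
Event 20 (INT 2): INT 2 arrives: push (MAIN, PC=1), enter IRQ2 at PC=0 (depth now 1)
Event 21 (EXEC): [IRQ2] PC=0: DEC 1 -> ACC=3
Event 22 (EXEC): [IRQ2] PC=1: IRET -> resume MAIN at PC=1 (depth now 0)
Event 23 (EXEC): [MAIN] PC=1: NOP
Event 24 (EXEC): [MAIN] PC=2: NOP
Event 25 (EXEC): [MAIN] PC=3: INC 1 -> ACC=4
Event 26 (EXEC): [MAIN] PC=4: DEC 3 -> ACC=1
Event 27 (EXEC): [MAIN] PC=5: INC 3 -> ACC=4
Event 28 (EXEC): [MAIN] PC=6: HALT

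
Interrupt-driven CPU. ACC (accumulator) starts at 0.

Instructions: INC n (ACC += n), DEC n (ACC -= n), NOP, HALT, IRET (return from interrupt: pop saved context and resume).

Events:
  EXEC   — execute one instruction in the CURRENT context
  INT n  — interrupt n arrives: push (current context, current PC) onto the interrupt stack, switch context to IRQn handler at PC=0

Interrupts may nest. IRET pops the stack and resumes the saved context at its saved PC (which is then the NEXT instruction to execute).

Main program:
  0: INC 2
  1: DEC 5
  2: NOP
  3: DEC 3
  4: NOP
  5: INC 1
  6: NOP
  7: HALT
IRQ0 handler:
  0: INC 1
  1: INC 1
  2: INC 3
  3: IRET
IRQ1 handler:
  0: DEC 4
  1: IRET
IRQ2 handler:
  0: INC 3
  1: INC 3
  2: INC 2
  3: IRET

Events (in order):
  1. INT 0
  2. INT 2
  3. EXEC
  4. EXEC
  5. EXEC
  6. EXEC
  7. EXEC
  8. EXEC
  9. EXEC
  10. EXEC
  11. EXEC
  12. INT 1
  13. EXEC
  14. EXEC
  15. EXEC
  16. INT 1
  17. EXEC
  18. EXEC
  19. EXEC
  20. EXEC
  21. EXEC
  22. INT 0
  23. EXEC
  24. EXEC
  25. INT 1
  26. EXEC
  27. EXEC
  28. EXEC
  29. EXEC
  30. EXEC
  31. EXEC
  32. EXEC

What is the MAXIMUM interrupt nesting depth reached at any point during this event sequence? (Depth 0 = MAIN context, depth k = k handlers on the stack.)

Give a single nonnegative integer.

Answer: 2

Derivation:
Event 1 (INT 0): INT 0 arrives: push (MAIN, PC=0), enter IRQ0 at PC=0 (depth now 1) [depth=1]
Event 2 (INT 2): INT 2 arrives: push (IRQ0, PC=0), enter IRQ2 at PC=0 (depth now 2) [depth=2]
Event 3 (EXEC): [IRQ2] PC=0: INC 3 -> ACC=3 [depth=2]
Event 4 (EXEC): [IRQ2] PC=1: INC 3 -> ACC=6 [depth=2]
Event 5 (EXEC): [IRQ2] PC=2: INC 2 -> ACC=8 [depth=2]
Event 6 (EXEC): [IRQ2] PC=3: IRET -> resume IRQ0 at PC=0 (depth now 1) [depth=1]
Event 7 (EXEC): [IRQ0] PC=0: INC 1 -> ACC=9 [depth=1]
Event 8 (EXEC): [IRQ0] PC=1: INC 1 -> ACC=10 [depth=1]
Event 9 (EXEC): [IRQ0] PC=2: INC 3 -> ACC=13 [depth=1]
Event 10 (EXEC): [IRQ0] PC=3: IRET -> resume MAIN at PC=0 (depth now 0) [depth=0]
Event 11 (EXEC): [MAIN] PC=0: INC 2 -> ACC=15 [depth=0]
Event 12 (INT 1): INT 1 arrives: push (MAIN, PC=1), enter IRQ1 at PC=0 (depth now 1) [depth=1]
Event 13 (EXEC): [IRQ1] PC=0: DEC 4 -> ACC=11 [depth=1]
Event 14 (EXEC): [IRQ1] PC=1: IRET -> resume MAIN at PC=1 (depth now 0) [depth=0]
Event 15 (EXEC): [MAIN] PC=1: DEC 5 -> ACC=6 [depth=0]
Event 16 (INT 1): INT 1 arrives: push (MAIN, PC=2), enter IRQ1 at PC=0 (depth now 1) [depth=1]
Event 17 (EXEC): [IRQ1] PC=0: DEC 4 -> ACC=2 [depth=1]
Event 18 (EXEC): [IRQ1] PC=1: IRET -> resume MAIN at PC=2 (depth now 0) [depth=0]
Event 19 (EXEC): [MAIN] PC=2: NOP [depth=0]
Event 20 (EXEC): [MAIN] PC=3: DEC 3 -> ACC=-1 [depth=0]
Event 21 (EXEC): [MAIN] PC=4: NOP [depth=0]
Event 22 (INT 0): INT 0 arrives: push (MAIN, PC=5), enter IRQ0 at PC=0 (depth now 1) [depth=1]
Event 23 (EXEC): [IRQ0] PC=0: INC 1 -> ACC=0 [depth=1]
Event 24 (EXEC): [IRQ0] PC=1: INC 1 -> ACC=1 [depth=1]
Event 25 (INT 1): INT 1 arrives: push (IRQ0, PC=2), enter IRQ1 at PC=0 (depth now 2) [depth=2]
Event 26 (EXEC): [IRQ1] PC=0: DEC 4 -> ACC=-3 [depth=2]
Event 27 (EXEC): [IRQ1] PC=1: IRET -> resume IRQ0 at PC=2 (depth now 1) [depth=1]
Event 28 (EXEC): [IRQ0] PC=2: INC 3 -> ACC=0 [depth=1]
Event 29 (EXEC): [IRQ0] PC=3: IRET -> resume MAIN at PC=5 (depth now 0) [depth=0]
Event 30 (EXEC): [MAIN] PC=5: INC 1 -> ACC=1 [depth=0]
Event 31 (EXEC): [MAIN] PC=6: NOP [depth=0]
Event 32 (EXEC): [MAIN] PC=7: HALT [depth=0]
Max depth observed: 2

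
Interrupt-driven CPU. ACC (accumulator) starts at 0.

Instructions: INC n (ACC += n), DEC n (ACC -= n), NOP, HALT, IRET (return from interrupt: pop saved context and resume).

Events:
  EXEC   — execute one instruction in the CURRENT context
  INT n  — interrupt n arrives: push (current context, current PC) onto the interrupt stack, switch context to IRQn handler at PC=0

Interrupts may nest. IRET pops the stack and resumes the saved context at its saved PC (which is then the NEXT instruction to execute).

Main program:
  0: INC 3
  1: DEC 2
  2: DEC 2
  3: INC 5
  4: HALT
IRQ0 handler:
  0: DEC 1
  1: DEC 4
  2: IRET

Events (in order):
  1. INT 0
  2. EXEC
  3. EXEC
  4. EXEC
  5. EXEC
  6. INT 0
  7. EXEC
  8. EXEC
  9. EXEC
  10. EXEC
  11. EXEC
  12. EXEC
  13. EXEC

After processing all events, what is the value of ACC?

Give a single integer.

Event 1 (INT 0): INT 0 arrives: push (MAIN, PC=0), enter IRQ0 at PC=0 (depth now 1)
Event 2 (EXEC): [IRQ0] PC=0: DEC 1 -> ACC=-1
Event 3 (EXEC): [IRQ0] PC=1: DEC 4 -> ACC=-5
Event 4 (EXEC): [IRQ0] PC=2: IRET -> resume MAIN at PC=0 (depth now 0)
Event 5 (EXEC): [MAIN] PC=0: INC 3 -> ACC=-2
Event 6 (INT 0): INT 0 arrives: push (MAIN, PC=1), enter IRQ0 at PC=0 (depth now 1)
Event 7 (EXEC): [IRQ0] PC=0: DEC 1 -> ACC=-3
Event 8 (EXEC): [IRQ0] PC=1: DEC 4 -> ACC=-7
Event 9 (EXEC): [IRQ0] PC=2: IRET -> resume MAIN at PC=1 (depth now 0)
Event 10 (EXEC): [MAIN] PC=1: DEC 2 -> ACC=-9
Event 11 (EXEC): [MAIN] PC=2: DEC 2 -> ACC=-11
Event 12 (EXEC): [MAIN] PC=3: INC 5 -> ACC=-6
Event 13 (EXEC): [MAIN] PC=4: HALT

Answer: -6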